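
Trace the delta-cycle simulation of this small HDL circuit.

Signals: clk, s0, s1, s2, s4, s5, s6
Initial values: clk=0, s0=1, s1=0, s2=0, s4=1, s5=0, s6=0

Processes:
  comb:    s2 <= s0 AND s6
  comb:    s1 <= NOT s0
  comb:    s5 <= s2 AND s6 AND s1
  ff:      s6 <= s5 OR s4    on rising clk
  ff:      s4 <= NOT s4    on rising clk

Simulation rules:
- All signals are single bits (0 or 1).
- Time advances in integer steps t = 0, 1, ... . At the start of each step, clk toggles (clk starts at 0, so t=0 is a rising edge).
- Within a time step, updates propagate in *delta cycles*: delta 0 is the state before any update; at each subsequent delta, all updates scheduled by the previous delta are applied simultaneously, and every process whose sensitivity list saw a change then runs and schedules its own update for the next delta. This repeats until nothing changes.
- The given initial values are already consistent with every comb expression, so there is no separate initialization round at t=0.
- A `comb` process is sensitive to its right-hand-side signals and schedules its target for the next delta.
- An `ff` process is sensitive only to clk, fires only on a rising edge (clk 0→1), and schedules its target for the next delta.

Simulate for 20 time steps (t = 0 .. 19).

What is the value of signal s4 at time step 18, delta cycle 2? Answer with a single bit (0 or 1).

1

t0.Δ0 s4=1 s1=0 clk=0 s6=0 s5=0 s0=1 s2=0
t0.Δ1 s4=1 s1=0 clk=1 s6=0 s5=0 s0=1 s2=0
t0.Δ2 s4=0 s1=0 clk=1 s6=1 s5=0 s0=1 s2=0
t0.Δ3 s4=0 s1=0 clk=1 s6=1 s5=0 s0=1 s2=1
t1.Δ0 s4=0 s1=0 clk=1 s6=1 s5=0 s0=1 s2=1
t1.Δ1 s4=0 s1=0 clk=0 s6=1 s5=0 s0=1 s2=1
t2.Δ0 s4=0 s1=0 clk=0 s6=1 s5=0 s0=1 s2=1
t2.Δ1 s4=0 s1=0 clk=1 s6=1 s5=0 s0=1 s2=1
t2.Δ2 s4=1 s1=0 clk=1 s6=0 s5=0 s0=1 s2=1
t2.Δ3 s4=1 s1=0 clk=1 s6=0 s5=0 s0=1 s2=0
t3.Δ0 s4=1 s1=0 clk=1 s6=0 s5=0 s0=1 s2=0
t3.Δ1 s4=1 s1=0 clk=0 s6=0 s5=0 s0=1 s2=0
t4.Δ0 s4=1 s1=0 clk=0 s6=0 s5=0 s0=1 s2=0
t4.Δ1 s4=1 s1=0 clk=1 s6=0 s5=0 s0=1 s2=0
t4.Δ2 s4=0 s1=0 clk=1 s6=1 s5=0 s0=1 s2=0
t4.Δ3 s4=0 s1=0 clk=1 s6=1 s5=0 s0=1 s2=1
t5.Δ0 s4=0 s1=0 clk=1 s6=1 s5=0 s0=1 s2=1
t5.Δ1 s4=0 s1=0 clk=0 s6=1 s5=0 s0=1 s2=1
t6.Δ0 s4=0 s1=0 clk=0 s6=1 s5=0 s0=1 s2=1
t6.Δ1 s4=0 s1=0 clk=1 s6=1 s5=0 s0=1 s2=1
t6.Δ2 s4=1 s1=0 clk=1 s6=0 s5=0 s0=1 s2=1
t6.Δ3 s4=1 s1=0 clk=1 s6=0 s5=0 s0=1 s2=0
t7.Δ0 s4=1 s1=0 clk=1 s6=0 s5=0 s0=1 s2=0
t7.Δ1 s4=1 s1=0 clk=0 s6=0 s5=0 s0=1 s2=0
t8.Δ0 s4=1 s1=0 clk=0 s6=0 s5=0 s0=1 s2=0
t8.Δ1 s4=1 s1=0 clk=1 s6=0 s5=0 s0=1 s2=0
t8.Δ2 s4=0 s1=0 clk=1 s6=1 s5=0 s0=1 s2=0
t8.Δ3 s4=0 s1=0 clk=1 s6=1 s5=0 s0=1 s2=1
t9.Δ0 s4=0 s1=0 clk=1 s6=1 s5=0 s0=1 s2=1
t9.Δ1 s4=0 s1=0 clk=0 s6=1 s5=0 s0=1 s2=1
t10.Δ0 s4=0 s1=0 clk=0 s6=1 s5=0 s0=1 s2=1
t10.Δ1 s4=0 s1=0 clk=1 s6=1 s5=0 s0=1 s2=1
t10.Δ2 s4=1 s1=0 clk=1 s6=0 s5=0 s0=1 s2=1
t10.Δ3 s4=1 s1=0 clk=1 s6=0 s5=0 s0=1 s2=0
t11.Δ0 s4=1 s1=0 clk=1 s6=0 s5=0 s0=1 s2=0
t11.Δ1 s4=1 s1=0 clk=0 s6=0 s5=0 s0=1 s2=0
t12.Δ0 s4=1 s1=0 clk=0 s6=0 s5=0 s0=1 s2=0
t12.Δ1 s4=1 s1=0 clk=1 s6=0 s5=0 s0=1 s2=0
t12.Δ2 s4=0 s1=0 clk=1 s6=1 s5=0 s0=1 s2=0
t12.Δ3 s4=0 s1=0 clk=1 s6=1 s5=0 s0=1 s2=1
t13.Δ0 s4=0 s1=0 clk=1 s6=1 s5=0 s0=1 s2=1
t13.Δ1 s4=0 s1=0 clk=0 s6=1 s5=0 s0=1 s2=1
t14.Δ0 s4=0 s1=0 clk=0 s6=1 s5=0 s0=1 s2=1
t14.Δ1 s4=0 s1=0 clk=1 s6=1 s5=0 s0=1 s2=1
t14.Δ2 s4=1 s1=0 clk=1 s6=0 s5=0 s0=1 s2=1
t14.Δ3 s4=1 s1=0 clk=1 s6=0 s5=0 s0=1 s2=0
t15.Δ0 s4=1 s1=0 clk=1 s6=0 s5=0 s0=1 s2=0
t15.Δ1 s4=1 s1=0 clk=0 s6=0 s5=0 s0=1 s2=0
t16.Δ0 s4=1 s1=0 clk=0 s6=0 s5=0 s0=1 s2=0
t16.Δ1 s4=1 s1=0 clk=1 s6=0 s5=0 s0=1 s2=0
t16.Δ2 s4=0 s1=0 clk=1 s6=1 s5=0 s0=1 s2=0
t16.Δ3 s4=0 s1=0 clk=1 s6=1 s5=0 s0=1 s2=1
t17.Δ0 s4=0 s1=0 clk=1 s6=1 s5=0 s0=1 s2=1
t17.Δ1 s4=0 s1=0 clk=0 s6=1 s5=0 s0=1 s2=1
t18.Δ0 s4=0 s1=0 clk=0 s6=1 s5=0 s0=1 s2=1
t18.Δ1 s4=0 s1=0 clk=1 s6=1 s5=0 s0=1 s2=1
t18.Δ2 s4=1 s1=0 clk=1 s6=0 s5=0 s0=1 s2=1
t18.Δ3 s4=1 s1=0 clk=1 s6=0 s5=0 s0=1 s2=0
t19.Δ0 s4=1 s1=0 clk=1 s6=0 s5=0 s0=1 s2=0
t19.Δ1 s4=1 s1=0 clk=0 s6=0 s5=0 s0=1 s2=0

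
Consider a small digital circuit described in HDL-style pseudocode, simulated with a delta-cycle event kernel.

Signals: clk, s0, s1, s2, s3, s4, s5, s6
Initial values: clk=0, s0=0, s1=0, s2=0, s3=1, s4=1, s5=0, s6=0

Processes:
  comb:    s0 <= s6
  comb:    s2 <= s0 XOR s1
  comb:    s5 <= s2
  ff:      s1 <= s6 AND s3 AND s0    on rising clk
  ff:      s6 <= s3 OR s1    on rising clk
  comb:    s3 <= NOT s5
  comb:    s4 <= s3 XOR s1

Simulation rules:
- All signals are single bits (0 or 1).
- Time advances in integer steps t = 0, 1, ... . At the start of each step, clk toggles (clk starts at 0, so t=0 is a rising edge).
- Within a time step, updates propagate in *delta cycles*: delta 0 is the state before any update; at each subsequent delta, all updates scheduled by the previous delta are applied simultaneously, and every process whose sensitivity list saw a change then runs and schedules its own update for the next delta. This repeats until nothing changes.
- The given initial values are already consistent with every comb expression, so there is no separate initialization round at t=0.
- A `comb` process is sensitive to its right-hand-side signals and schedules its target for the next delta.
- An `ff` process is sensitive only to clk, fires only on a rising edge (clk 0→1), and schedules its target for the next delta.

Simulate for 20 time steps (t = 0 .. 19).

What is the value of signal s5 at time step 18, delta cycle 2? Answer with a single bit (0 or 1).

1

t0.Δ0 s4=1 clk=0 s6=0 s3=1 s0=0 s2=0 s1=0 s5=0
t0.Δ1 s4=1 clk=1 s6=0 s3=1 s0=0 s2=0 s1=0 s5=0
t0.Δ2 s4=1 clk=1 s6=1 s3=1 s0=0 s2=0 s1=0 s5=0
t0.Δ3 s4=1 clk=1 s6=1 s3=1 s0=1 s2=0 s1=0 s5=0
t0.Δ4 s4=1 clk=1 s6=1 s3=1 s0=1 s2=1 s1=0 s5=0
t0.Δ5 s4=1 clk=1 s6=1 s3=1 s0=1 s2=1 s1=0 s5=1
t0.Δ6 s4=1 clk=1 s6=1 s3=0 s0=1 s2=1 s1=0 s5=1
t0.Δ7 s4=0 clk=1 s6=1 s3=0 s0=1 s2=1 s1=0 s5=1
t1.Δ0 s4=0 clk=1 s6=1 s3=0 s0=1 s2=1 s1=0 s5=1
t1.Δ1 s4=0 clk=0 s6=1 s3=0 s0=1 s2=1 s1=0 s5=1
t2.Δ0 s4=0 clk=0 s6=1 s3=0 s0=1 s2=1 s1=0 s5=1
t2.Δ1 s4=0 clk=1 s6=1 s3=0 s0=1 s2=1 s1=0 s5=1
t2.Δ2 s4=0 clk=1 s6=0 s3=0 s0=1 s2=1 s1=0 s5=1
t2.Δ3 s4=0 clk=1 s6=0 s3=0 s0=0 s2=1 s1=0 s5=1
t2.Δ4 s4=0 clk=1 s6=0 s3=0 s0=0 s2=0 s1=0 s5=1
t2.Δ5 s4=0 clk=1 s6=0 s3=0 s0=0 s2=0 s1=0 s5=0
t2.Δ6 s4=0 clk=1 s6=0 s3=1 s0=0 s2=0 s1=0 s5=0
t2.Δ7 s4=1 clk=1 s6=0 s3=1 s0=0 s2=0 s1=0 s5=0
t3.Δ0 s4=1 clk=1 s6=0 s3=1 s0=0 s2=0 s1=0 s5=0
t3.Δ1 s4=1 clk=0 s6=0 s3=1 s0=0 s2=0 s1=0 s5=0
t4.Δ0 s4=1 clk=0 s6=0 s3=1 s0=0 s2=0 s1=0 s5=0
t4.Δ1 s4=1 clk=1 s6=0 s3=1 s0=0 s2=0 s1=0 s5=0
t4.Δ2 s4=1 clk=1 s6=1 s3=1 s0=0 s2=0 s1=0 s5=0
t4.Δ3 s4=1 clk=1 s6=1 s3=1 s0=1 s2=0 s1=0 s5=0
t4.Δ4 s4=1 clk=1 s6=1 s3=1 s0=1 s2=1 s1=0 s5=0
t4.Δ5 s4=1 clk=1 s6=1 s3=1 s0=1 s2=1 s1=0 s5=1
t4.Δ6 s4=1 clk=1 s6=1 s3=0 s0=1 s2=1 s1=0 s5=1
t4.Δ7 s4=0 clk=1 s6=1 s3=0 s0=1 s2=1 s1=0 s5=1
t5.Δ0 s4=0 clk=1 s6=1 s3=0 s0=1 s2=1 s1=0 s5=1
t5.Δ1 s4=0 clk=0 s6=1 s3=0 s0=1 s2=1 s1=0 s5=1
t6.Δ0 s4=0 clk=0 s6=1 s3=0 s0=1 s2=1 s1=0 s5=1
t6.Δ1 s4=0 clk=1 s6=1 s3=0 s0=1 s2=1 s1=0 s5=1
t6.Δ2 s4=0 clk=1 s6=0 s3=0 s0=1 s2=1 s1=0 s5=1
t6.Δ3 s4=0 clk=1 s6=0 s3=0 s0=0 s2=1 s1=0 s5=1
t6.Δ4 s4=0 clk=1 s6=0 s3=0 s0=0 s2=0 s1=0 s5=1
t6.Δ5 s4=0 clk=1 s6=0 s3=0 s0=0 s2=0 s1=0 s5=0
t6.Δ6 s4=0 clk=1 s6=0 s3=1 s0=0 s2=0 s1=0 s5=0
t6.Δ7 s4=1 clk=1 s6=0 s3=1 s0=0 s2=0 s1=0 s5=0
t7.Δ0 s4=1 clk=1 s6=0 s3=1 s0=0 s2=0 s1=0 s5=0
t7.Δ1 s4=1 clk=0 s6=0 s3=1 s0=0 s2=0 s1=0 s5=0
t8.Δ0 s4=1 clk=0 s6=0 s3=1 s0=0 s2=0 s1=0 s5=0
t8.Δ1 s4=1 clk=1 s6=0 s3=1 s0=0 s2=0 s1=0 s5=0
t8.Δ2 s4=1 clk=1 s6=1 s3=1 s0=0 s2=0 s1=0 s5=0
t8.Δ3 s4=1 clk=1 s6=1 s3=1 s0=1 s2=0 s1=0 s5=0
t8.Δ4 s4=1 clk=1 s6=1 s3=1 s0=1 s2=1 s1=0 s5=0
t8.Δ5 s4=1 clk=1 s6=1 s3=1 s0=1 s2=1 s1=0 s5=1
t8.Δ6 s4=1 clk=1 s6=1 s3=0 s0=1 s2=1 s1=0 s5=1
t8.Δ7 s4=0 clk=1 s6=1 s3=0 s0=1 s2=1 s1=0 s5=1
t9.Δ0 s4=0 clk=1 s6=1 s3=0 s0=1 s2=1 s1=0 s5=1
t9.Δ1 s4=0 clk=0 s6=1 s3=0 s0=1 s2=1 s1=0 s5=1
t10.Δ0 s4=0 clk=0 s6=1 s3=0 s0=1 s2=1 s1=0 s5=1
t10.Δ1 s4=0 clk=1 s6=1 s3=0 s0=1 s2=1 s1=0 s5=1
t10.Δ2 s4=0 clk=1 s6=0 s3=0 s0=1 s2=1 s1=0 s5=1
t10.Δ3 s4=0 clk=1 s6=0 s3=0 s0=0 s2=1 s1=0 s5=1
t10.Δ4 s4=0 clk=1 s6=0 s3=0 s0=0 s2=0 s1=0 s5=1
t10.Δ5 s4=0 clk=1 s6=0 s3=0 s0=0 s2=0 s1=0 s5=0
t10.Δ6 s4=0 clk=1 s6=0 s3=1 s0=0 s2=0 s1=0 s5=0
t10.Δ7 s4=1 clk=1 s6=0 s3=1 s0=0 s2=0 s1=0 s5=0
t11.Δ0 s4=1 clk=1 s6=0 s3=1 s0=0 s2=0 s1=0 s5=0
t11.Δ1 s4=1 clk=0 s6=0 s3=1 s0=0 s2=0 s1=0 s5=0
t12.Δ0 s4=1 clk=0 s6=0 s3=1 s0=0 s2=0 s1=0 s5=0
t12.Δ1 s4=1 clk=1 s6=0 s3=1 s0=0 s2=0 s1=0 s5=0
t12.Δ2 s4=1 clk=1 s6=1 s3=1 s0=0 s2=0 s1=0 s5=0
t12.Δ3 s4=1 clk=1 s6=1 s3=1 s0=1 s2=0 s1=0 s5=0
t12.Δ4 s4=1 clk=1 s6=1 s3=1 s0=1 s2=1 s1=0 s5=0
t12.Δ5 s4=1 clk=1 s6=1 s3=1 s0=1 s2=1 s1=0 s5=1
t12.Δ6 s4=1 clk=1 s6=1 s3=0 s0=1 s2=1 s1=0 s5=1
t12.Δ7 s4=0 clk=1 s6=1 s3=0 s0=1 s2=1 s1=0 s5=1
t13.Δ0 s4=0 clk=1 s6=1 s3=0 s0=1 s2=1 s1=0 s5=1
t13.Δ1 s4=0 clk=0 s6=1 s3=0 s0=1 s2=1 s1=0 s5=1
t14.Δ0 s4=0 clk=0 s6=1 s3=0 s0=1 s2=1 s1=0 s5=1
t14.Δ1 s4=0 clk=1 s6=1 s3=0 s0=1 s2=1 s1=0 s5=1
t14.Δ2 s4=0 clk=1 s6=0 s3=0 s0=1 s2=1 s1=0 s5=1
t14.Δ3 s4=0 clk=1 s6=0 s3=0 s0=0 s2=1 s1=0 s5=1
t14.Δ4 s4=0 clk=1 s6=0 s3=0 s0=0 s2=0 s1=0 s5=1
t14.Δ5 s4=0 clk=1 s6=0 s3=0 s0=0 s2=0 s1=0 s5=0
t14.Δ6 s4=0 clk=1 s6=0 s3=1 s0=0 s2=0 s1=0 s5=0
t14.Δ7 s4=1 clk=1 s6=0 s3=1 s0=0 s2=0 s1=0 s5=0
t15.Δ0 s4=1 clk=1 s6=0 s3=1 s0=0 s2=0 s1=0 s5=0
t15.Δ1 s4=1 clk=0 s6=0 s3=1 s0=0 s2=0 s1=0 s5=0
t16.Δ0 s4=1 clk=0 s6=0 s3=1 s0=0 s2=0 s1=0 s5=0
t16.Δ1 s4=1 clk=1 s6=0 s3=1 s0=0 s2=0 s1=0 s5=0
t16.Δ2 s4=1 clk=1 s6=1 s3=1 s0=0 s2=0 s1=0 s5=0
t16.Δ3 s4=1 clk=1 s6=1 s3=1 s0=1 s2=0 s1=0 s5=0
t16.Δ4 s4=1 clk=1 s6=1 s3=1 s0=1 s2=1 s1=0 s5=0
t16.Δ5 s4=1 clk=1 s6=1 s3=1 s0=1 s2=1 s1=0 s5=1
t16.Δ6 s4=1 clk=1 s6=1 s3=0 s0=1 s2=1 s1=0 s5=1
t16.Δ7 s4=0 clk=1 s6=1 s3=0 s0=1 s2=1 s1=0 s5=1
t17.Δ0 s4=0 clk=1 s6=1 s3=0 s0=1 s2=1 s1=0 s5=1
t17.Δ1 s4=0 clk=0 s6=1 s3=0 s0=1 s2=1 s1=0 s5=1
t18.Δ0 s4=0 clk=0 s6=1 s3=0 s0=1 s2=1 s1=0 s5=1
t18.Δ1 s4=0 clk=1 s6=1 s3=0 s0=1 s2=1 s1=0 s5=1
t18.Δ2 s4=0 clk=1 s6=0 s3=0 s0=1 s2=1 s1=0 s5=1
t18.Δ3 s4=0 clk=1 s6=0 s3=0 s0=0 s2=1 s1=0 s5=1
t18.Δ4 s4=0 clk=1 s6=0 s3=0 s0=0 s2=0 s1=0 s5=1
t18.Δ5 s4=0 clk=1 s6=0 s3=0 s0=0 s2=0 s1=0 s5=0
t18.Δ6 s4=0 clk=1 s6=0 s3=1 s0=0 s2=0 s1=0 s5=0
t18.Δ7 s4=1 clk=1 s6=0 s3=1 s0=0 s2=0 s1=0 s5=0
t19.Δ0 s4=1 clk=1 s6=0 s3=1 s0=0 s2=0 s1=0 s5=0
t19.Δ1 s4=1 clk=0 s6=0 s3=1 s0=0 s2=0 s1=0 s5=0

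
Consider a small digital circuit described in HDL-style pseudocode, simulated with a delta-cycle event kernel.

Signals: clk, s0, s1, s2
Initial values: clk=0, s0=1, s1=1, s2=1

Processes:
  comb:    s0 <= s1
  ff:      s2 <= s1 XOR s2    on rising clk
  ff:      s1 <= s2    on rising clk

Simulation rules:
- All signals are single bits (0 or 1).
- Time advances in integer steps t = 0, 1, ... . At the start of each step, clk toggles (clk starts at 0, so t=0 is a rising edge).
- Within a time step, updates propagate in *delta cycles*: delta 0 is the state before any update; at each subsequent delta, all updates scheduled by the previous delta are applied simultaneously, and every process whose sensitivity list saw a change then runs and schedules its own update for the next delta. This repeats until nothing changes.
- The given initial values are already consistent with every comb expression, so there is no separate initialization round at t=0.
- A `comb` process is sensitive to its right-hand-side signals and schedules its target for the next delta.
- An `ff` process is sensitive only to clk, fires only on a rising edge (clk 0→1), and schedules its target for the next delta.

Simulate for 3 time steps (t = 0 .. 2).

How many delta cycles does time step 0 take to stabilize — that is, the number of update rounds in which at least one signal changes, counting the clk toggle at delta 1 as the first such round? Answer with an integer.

2

[bits: s2,clk,s1,s0]
t=0: Δ0=1011 Δ1=1111 Δ2=0111 | 2Δ
t=1: Δ0=0111 Δ1=0011 | 1Δ
t=2: Δ0=0011 Δ1=0111 Δ2=1101 Δ3=1100 | 3Δ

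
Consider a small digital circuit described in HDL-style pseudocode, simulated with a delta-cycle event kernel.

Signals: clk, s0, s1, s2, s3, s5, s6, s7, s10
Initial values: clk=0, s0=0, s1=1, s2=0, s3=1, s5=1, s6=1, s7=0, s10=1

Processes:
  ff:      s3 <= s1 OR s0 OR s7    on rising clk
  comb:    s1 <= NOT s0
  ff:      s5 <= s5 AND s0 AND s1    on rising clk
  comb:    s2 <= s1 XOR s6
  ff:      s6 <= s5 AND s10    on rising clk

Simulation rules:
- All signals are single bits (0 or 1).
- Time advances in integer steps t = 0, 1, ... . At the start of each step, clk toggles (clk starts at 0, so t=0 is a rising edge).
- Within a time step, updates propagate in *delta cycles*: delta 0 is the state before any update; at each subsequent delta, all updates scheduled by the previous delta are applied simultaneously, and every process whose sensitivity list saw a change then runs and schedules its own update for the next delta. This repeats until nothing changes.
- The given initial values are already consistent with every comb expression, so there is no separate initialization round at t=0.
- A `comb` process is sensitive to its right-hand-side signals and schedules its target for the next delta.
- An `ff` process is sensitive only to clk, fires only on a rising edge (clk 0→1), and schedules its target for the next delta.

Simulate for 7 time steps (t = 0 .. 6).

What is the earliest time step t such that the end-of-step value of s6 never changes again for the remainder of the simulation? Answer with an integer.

2

[bits: s1,s0,s10,s3,clk,s7,s5,s6,s2]
t=0: Δ0=101100110 Δ1=101110110 Δ2=101110010 | 2Δ
t=1: Δ0=101110010 Δ1=101100010 | 1Δ
t=2: Δ0=101100010 Δ1=101110010 Δ2=101110000 Δ3=101110001 | 3Δ
t=3: Δ0=101110001 Δ1=101100001 | 1Δ
t=4: Δ0=101100001 Δ1=101110001 | 1Δ
t=5: Δ0=101110001 Δ1=101100001 | 1Δ
t=6: Δ0=101100001 Δ1=101110001 | 1Δ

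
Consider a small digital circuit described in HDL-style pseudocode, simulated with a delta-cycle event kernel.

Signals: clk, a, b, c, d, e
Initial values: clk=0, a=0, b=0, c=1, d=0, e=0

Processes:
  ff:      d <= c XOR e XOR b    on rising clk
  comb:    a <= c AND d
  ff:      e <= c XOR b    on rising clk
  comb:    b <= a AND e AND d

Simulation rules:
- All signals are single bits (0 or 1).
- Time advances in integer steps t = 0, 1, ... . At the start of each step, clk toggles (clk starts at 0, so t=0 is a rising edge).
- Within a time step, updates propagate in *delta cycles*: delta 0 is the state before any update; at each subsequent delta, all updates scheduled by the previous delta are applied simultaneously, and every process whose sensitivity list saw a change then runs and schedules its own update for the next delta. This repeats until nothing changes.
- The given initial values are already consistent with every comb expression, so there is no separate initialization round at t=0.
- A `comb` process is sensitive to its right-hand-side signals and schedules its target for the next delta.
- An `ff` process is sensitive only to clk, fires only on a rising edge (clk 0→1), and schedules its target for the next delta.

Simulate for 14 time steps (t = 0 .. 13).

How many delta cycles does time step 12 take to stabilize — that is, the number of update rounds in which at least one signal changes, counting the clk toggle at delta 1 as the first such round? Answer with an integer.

t0.Δ0 b=0 e=0 a=0 c=1 clk=0 d=0
t0.Δ1 b=0 e=0 a=0 c=1 clk=1 d=0
t0.Δ2 b=0 e=1 a=0 c=1 clk=1 d=1
t0.Δ3 b=0 e=1 a=1 c=1 clk=1 d=1
t0.Δ4 b=1 e=1 a=1 c=1 clk=1 d=1
t1.Δ0 b=1 e=1 a=1 c=1 clk=1 d=1
t1.Δ1 b=1 e=1 a=1 c=1 clk=0 d=1
t2.Δ0 b=1 e=1 a=1 c=1 clk=0 d=1
t2.Δ1 b=1 e=1 a=1 c=1 clk=1 d=1
t2.Δ2 b=1 e=0 a=1 c=1 clk=1 d=1
t2.Δ3 b=0 e=0 a=1 c=1 clk=1 d=1
t3.Δ0 b=0 e=0 a=1 c=1 clk=1 d=1
t3.Δ1 b=0 e=0 a=1 c=1 clk=0 d=1
t4.Δ0 b=0 e=0 a=1 c=1 clk=0 d=1
t4.Δ1 b=0 e=0 a=1 c=1 clk=1 d=1
t4.Δ2 b=0 e=1 a=1 c=1 clk=1 d=1
t4.Δ3 b=1 e=1 a=1 c=1 clk=1 d=1
t5.Δ0 b=1 e=1 a=1 c=1 clk=1 d=1
t5.Δ1 b=1 e=1 a=1 c=1 clk=0 d=1
t6.Δ0 b=1 e=1 a=1 c=1 clk=0 d=1
t6.Δ1 b=1 e=1 a=1 c=1 clk=1 d=1
t6.Δ2 b=1 e=0 a=1 c=1 clk=1 d=1
t6.Δ3 b=0 e=0 a=1 c=1 clk=1 d=1
t7.Δ0 b=0 e=0 a=1 c=1 clk=1 d=1
t7.Δ1 b=0 e=0 a=1 c=1 clk=0 d=1
t8.Δ0 b=0 e=0 a=1 c=1 clk=0 d=1
t8.Δ1 b=0 e=0 a=1 c=1 clk=1 d=1
t8.Δ2 b=0 e=1 a=1 c=1 clk=1 d=1
t8.Δ3 b=1 e=1 a=1 c=1 clk=1 d=1
t9.Δ0 b=1 e=1 a=1 c=1 clk=1 d=1
t9.Δ1 b=1 e=1 a=1 c=1 clk=0 d=1
t10.Δ0 b=1 e=1 a=1 c=1 clk=0 d=1
t10.Δ1 b=1 e=1 a=1 c=1 clk=1 d=1
t10.Δ2 b=1 e=0 a=1 c=1 clk=1 d=1
t10.Δ3 b=0 e=0 a=1 c=1 clk=1 d=1
t11.Δ0 b=0 e=0 a=1 c=1 clk=1 d=1
t11.Δ1 b=0 e=0 a=1 c=1 clk=0 d=1
t12.Δ0 b=0 e=0 a=1 c=1 clk=0 d=1
t12.Δ1 b=0 e=0 a=1 c=1 clk=1 d=1
t12.Δ2 b=0 e=1 a=1 c=1 clk=1 d=1
t12.Δ3 b=1 e=1 a=1 c=1 clk=1 d=1
t13.Δ0 b=1 e=1 a=1 c=1 clk=1 d=1
t13.Δ1 b=1 e=1 a=1 c=1 clk=0 d=1

3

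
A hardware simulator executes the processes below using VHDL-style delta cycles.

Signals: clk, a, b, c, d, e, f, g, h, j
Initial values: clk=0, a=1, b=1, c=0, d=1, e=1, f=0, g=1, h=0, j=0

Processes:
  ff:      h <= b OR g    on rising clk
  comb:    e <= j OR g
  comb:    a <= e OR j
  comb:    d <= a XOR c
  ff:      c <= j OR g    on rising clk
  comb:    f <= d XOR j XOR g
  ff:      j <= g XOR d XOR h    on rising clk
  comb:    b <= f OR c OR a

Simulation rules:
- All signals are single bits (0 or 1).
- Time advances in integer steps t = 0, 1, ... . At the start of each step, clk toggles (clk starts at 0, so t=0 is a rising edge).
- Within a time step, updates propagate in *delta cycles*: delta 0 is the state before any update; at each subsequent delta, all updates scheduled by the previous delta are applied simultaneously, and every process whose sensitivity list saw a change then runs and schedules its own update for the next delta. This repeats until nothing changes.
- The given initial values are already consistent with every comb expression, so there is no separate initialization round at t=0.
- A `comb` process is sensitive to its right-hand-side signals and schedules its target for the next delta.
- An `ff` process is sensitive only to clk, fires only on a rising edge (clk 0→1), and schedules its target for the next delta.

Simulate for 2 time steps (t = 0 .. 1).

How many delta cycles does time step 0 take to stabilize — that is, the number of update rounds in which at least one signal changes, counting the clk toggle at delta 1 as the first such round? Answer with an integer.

t=0 Δ0: d=1 clk=0 e=1 j=0 b=1 f=0 c=0 h=0 g=1 a=1
  Δ1: clk:0→1
  Δ2: c:0→1, h:0→1
  Δ3: d:1→0
  Δ4: f:0→1
  (4Δ to stable)
t=1 Δ0: d=0 clk=1 e=1 j=0 b=1 f=1 c=1 h=1 g=1 a=1
  Δ1: clk:1→0
  (1Δ to stable)

4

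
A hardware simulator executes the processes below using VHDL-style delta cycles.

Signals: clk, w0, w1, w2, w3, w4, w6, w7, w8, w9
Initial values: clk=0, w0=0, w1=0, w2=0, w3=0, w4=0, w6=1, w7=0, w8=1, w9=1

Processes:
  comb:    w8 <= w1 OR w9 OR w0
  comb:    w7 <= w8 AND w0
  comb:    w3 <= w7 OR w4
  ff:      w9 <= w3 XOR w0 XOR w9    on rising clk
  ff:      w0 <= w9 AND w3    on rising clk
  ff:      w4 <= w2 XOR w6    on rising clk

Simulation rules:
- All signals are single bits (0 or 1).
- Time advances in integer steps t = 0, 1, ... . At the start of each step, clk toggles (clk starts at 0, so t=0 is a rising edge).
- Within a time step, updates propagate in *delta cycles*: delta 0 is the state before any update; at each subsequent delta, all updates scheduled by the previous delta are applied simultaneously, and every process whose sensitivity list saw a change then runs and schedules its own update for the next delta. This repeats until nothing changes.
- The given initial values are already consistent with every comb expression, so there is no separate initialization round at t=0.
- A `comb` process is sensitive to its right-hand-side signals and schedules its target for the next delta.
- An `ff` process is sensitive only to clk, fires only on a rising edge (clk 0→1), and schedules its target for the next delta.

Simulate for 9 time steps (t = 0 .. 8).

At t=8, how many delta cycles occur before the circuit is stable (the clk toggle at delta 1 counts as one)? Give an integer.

t=0 Δ0: w0=0 w4=0 clk=0 w8=1 w1=0 w2=0 w9=1 w3=0 w6=1 w7=0
  Δ1: clk:0→1
  Δ2: w4:0→1
  Δ3: w3:0→1
  (3Δ to stable)
t=1 Δ0: w0=0 w4=1 clk=1 w8=1 w1=0 w2=0 w9=1 w3=1 w6=1 w7=0
  Δ1: clk:1→0
  (1Δ to stable)
t=2 Δ0: w0=0 w4=1 clk=0 w8=1 w1=0 w2=0 w9=1 w3=1 w6=1 w7=0
  Δ1: clk:0→1
  Δ2: w0:0→1, w9:1→0
  Δ3: w7:0→1
  (3Δ to stable)
t=3 Δ0: w0=1 w4=1 clk=1 w8=1 w1=0 w2=0 w9=0 w3=1 w6=1 w7=1
  Δ1: clk:1→0
  (1Δ to stable)
t=4 Δ0: w0=1 w4=1 clk=0 w8=1 w1=0 w2=0 w9=0 w3=1 w6=1 w7=1
  Δ1: clk:0→1
  Δ2: w0:1→0
  Δ3: w8:1→0, w7:1→0
  (3Δ to stable)
t=5 Δ0: w0=0 w4=1 clk=1 w8=0 w1=0 w2=0 w9=0 w3=1 w6=1 w7=0
  Δ1: clk:1→0
  (1Δ to stable)
t=6 Δ0: w0=0 w4=1 clk=0 w8=0 w1=0 w2=0 w9=0 w3=1 w6=1 w7=0
  Δ1: clk:0→1
  Δ2: w9:0→1
  Δ3: w8:0→1
  (3Δ to stable)
t=7 Δ0: w0=0 w4=1 clk=1 w8=1 w1=0 w2=0 w9=1 w3=1 w6=1 w7=0
  Δ1: clk:1→0
  (1Δ to stable)
t=8 Δ0: w0=0 w4=1 clk=0 w8=1 w1=0 w2=0 w9=1 w3=1 w6=1 w7=0
  Δ1: clk:0→1
  Δ2: w0:0→1, w9:1→0
  Δ3: w7:0→1
  (3Δ to stable)

3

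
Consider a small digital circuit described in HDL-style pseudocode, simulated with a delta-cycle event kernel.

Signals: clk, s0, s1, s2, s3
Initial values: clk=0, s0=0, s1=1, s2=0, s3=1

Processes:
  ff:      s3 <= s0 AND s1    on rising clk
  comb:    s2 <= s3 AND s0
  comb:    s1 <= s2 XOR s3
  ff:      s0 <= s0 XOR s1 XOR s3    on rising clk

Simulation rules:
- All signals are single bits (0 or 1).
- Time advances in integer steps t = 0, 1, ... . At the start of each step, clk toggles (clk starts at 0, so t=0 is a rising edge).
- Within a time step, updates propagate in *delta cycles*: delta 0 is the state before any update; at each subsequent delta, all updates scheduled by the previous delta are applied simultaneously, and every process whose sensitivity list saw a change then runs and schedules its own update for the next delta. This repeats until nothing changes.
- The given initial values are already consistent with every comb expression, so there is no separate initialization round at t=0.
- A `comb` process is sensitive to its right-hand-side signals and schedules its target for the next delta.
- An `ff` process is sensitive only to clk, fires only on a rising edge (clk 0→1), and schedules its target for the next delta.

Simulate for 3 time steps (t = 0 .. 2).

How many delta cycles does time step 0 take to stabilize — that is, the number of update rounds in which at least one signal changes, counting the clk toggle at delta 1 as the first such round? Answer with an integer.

3

t=0 Δ0: s1=1 clk=0 s2=0 s3=1 s0=0
  Δ1: clk:0→1
  Δ2: s3:1→0
  Δ3: s1:1→0
  (3Δ to stable)
t=1 Δ0: s1=0 clk=1 s2=0 s3=0 s0=0
  Δ1: clk:1→0
  (1Δ to stable)
t=2 Δ0: s1=0 clk=0 s2=0 s3=0 s0=0
  Δ1: clk:0→1
  (1Δ to stable)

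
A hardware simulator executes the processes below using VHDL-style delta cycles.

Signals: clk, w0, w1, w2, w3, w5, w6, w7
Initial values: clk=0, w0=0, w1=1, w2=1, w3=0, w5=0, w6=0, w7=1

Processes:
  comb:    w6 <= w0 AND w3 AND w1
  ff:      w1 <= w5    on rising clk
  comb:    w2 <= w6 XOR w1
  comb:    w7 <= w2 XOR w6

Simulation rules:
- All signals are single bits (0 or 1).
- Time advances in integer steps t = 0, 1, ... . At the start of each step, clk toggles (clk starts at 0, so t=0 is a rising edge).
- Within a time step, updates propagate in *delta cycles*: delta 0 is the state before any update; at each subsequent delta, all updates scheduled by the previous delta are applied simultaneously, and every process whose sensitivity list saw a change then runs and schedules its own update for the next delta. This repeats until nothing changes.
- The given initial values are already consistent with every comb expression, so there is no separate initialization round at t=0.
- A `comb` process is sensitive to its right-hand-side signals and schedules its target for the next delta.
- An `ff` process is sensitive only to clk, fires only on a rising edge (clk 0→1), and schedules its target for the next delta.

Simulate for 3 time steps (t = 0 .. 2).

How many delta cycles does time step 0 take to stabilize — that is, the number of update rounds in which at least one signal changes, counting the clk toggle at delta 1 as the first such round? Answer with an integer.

4

t=0 Δ0: w6=0 w5=0 w3=0 w0=0 w1=1 w7=1 clk=0 w2=1
  Δ1: clk:0→1
  Δ2: w1:1→0
  Δ3: w2:1→0
  Δ4: w7:1→0
  (4Δ to stable)
t=1 Δ0: w6=0 w5=0 w3=0 w0=0 w1=0 w7=0 clk=1 w2=0
  Δ1: clk:1→0
  (1Δ to stable)
t=2 Δ0: w6=0 w5=0 w3=0 w0=0 w1=0 w7=0 clk=0 w2=0
  Δ1: clk:0→1
  (1Δ to stable)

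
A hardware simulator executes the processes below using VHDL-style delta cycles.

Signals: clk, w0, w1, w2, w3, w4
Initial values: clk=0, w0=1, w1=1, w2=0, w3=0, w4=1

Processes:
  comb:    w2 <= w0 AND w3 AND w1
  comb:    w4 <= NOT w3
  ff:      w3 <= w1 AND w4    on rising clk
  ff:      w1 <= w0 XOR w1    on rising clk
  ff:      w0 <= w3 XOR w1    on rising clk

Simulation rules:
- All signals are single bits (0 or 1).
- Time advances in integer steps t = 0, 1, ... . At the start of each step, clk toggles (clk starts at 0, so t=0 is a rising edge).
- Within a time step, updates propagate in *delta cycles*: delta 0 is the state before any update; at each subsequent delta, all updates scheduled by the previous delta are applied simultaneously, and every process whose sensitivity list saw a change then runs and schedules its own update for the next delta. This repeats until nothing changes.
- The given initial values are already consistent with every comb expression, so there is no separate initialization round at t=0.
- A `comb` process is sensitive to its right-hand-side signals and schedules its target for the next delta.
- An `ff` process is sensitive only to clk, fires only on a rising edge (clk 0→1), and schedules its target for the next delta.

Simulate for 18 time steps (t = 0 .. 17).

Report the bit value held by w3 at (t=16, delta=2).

1

t=0 Δ0: w0=1 w4=1 w3=0 w1=1 clk=0 w2=0
  Δ1: clk:0→1
  Δ2: w3:0→1, w1:1→0
  Δ3: w4:1→0
  (3Δ to stable)
t=1 Δ0: w0=1 w4=0 w3=1 w1=0 clk=1 w2=0
  Δ1: clk:1→0
  (1Δ to stable)
t=2 Δ0: w0=1 w4=0 w3=1 w1=0 clk=0 w2=0
  Δ1: clk:0→1
  Δ2: w3:1→0, w1:0→1
  Δ3: w4:0→1
  (3Δ to stable)
t=3 Δ0: w0=1 w4=1 w3=0 w1=1 clk=1 w2=0
  Δ1: clk:1→0
  (1Δ to stable)
t=4 Δ0: w0=1 w4=1 w3=0 w1=1 clk=0 w2=0
  Δ1: clk:0→1
  Δ2: w3:0→1, w1:1→0
  Δ3: w4:1→0
  (3Δ to stable)
t=5 Δ0: w0=1 w4=0 w3=1 w1=0 clk=1 w2=0
  Δ1: clk:1→0
  (1Δ to stable)
t=6 Δ0: w0=1 w4=0 w3=1 w1=0 clk=0 w2=0
  Δ1: clk:0→1
  Δ2: w3:1→0, w1:0→1
  Δ3: w4:0→1
  (3Δ to stable)
t=7 Δ0: w0=1 w4=1 w3=0 w1=1 clk=1 w2=0
  Δ1: clk:1→0
  (1Δ to stable)
t=8 Δ0: w0=1 w4=1 w3=0 w1=1 clk=0 w2=0
  Δ1: clk:0→1
  Δ2: w3:0→1, w1:1→0
  Δ3: w4:1→0
  (3Δ to stable)
t=9 Δ0: w0=1 w4=0 w3=1 w1=0 clk=1 w2=0
  Δ1: clk:1→0
  (1Δ to stable)
t=10 Δ0: w0=1 w4=0 w3=1 w1=0 clk=0 w2=0
  Δ1: clk:0→1
  Δ2: w3:1→0, w1:0→1
  Δ3: w4:0→1
  (3Δ to stable)
t=11 Δ0: w0=1 w4=1 w3=0 w1=1 clk=1 w2=0
  Δ1: clk:1→0
  (1Δ to stable)
t=12 Δ0: w0=1 w4=1 w3=0 w1=1 clk=0 w2=0
  Δ1: clk:0→1
  Δ2: w3:0→1, w1:1→0
  Δ3: w4:1→0
  (3Δ to stable)
t=13 Δ0: w0=1 w4=0 w3=1 w1=0 clk=1 w2=0
  Δ1: clk:1→0
  (1Δ to stable)
t=14 Δ0: w0=1 w4=0 w3=1 w1=0 clk=0 w2=0
  Δ1: clk:0→1
  Δ2: w3:1→0, w1:0→1
  Δ3: w4:0→1
  (3Δ to stable)
t=15 Δ0: w0=1 w4=1 w3=0 w1=1 clk=1 w2=0
  Δ1: clk:1→0
  (1Δ to stable)
t=16 Δ0: w0=1 w4=1 w3=0 w1=1 clk=0 w2=0
  Δ1: clk:0→1
  Δ2: w3:0→1, w1:1→0
  Δ3: w4:1→0
  (3Δ to stable)
t=17 Δ0: w0=1 w4=0 w3=1 w1=0 clk=1 w2=0
  Δ1: clk:1→0
  (1Δ to stable)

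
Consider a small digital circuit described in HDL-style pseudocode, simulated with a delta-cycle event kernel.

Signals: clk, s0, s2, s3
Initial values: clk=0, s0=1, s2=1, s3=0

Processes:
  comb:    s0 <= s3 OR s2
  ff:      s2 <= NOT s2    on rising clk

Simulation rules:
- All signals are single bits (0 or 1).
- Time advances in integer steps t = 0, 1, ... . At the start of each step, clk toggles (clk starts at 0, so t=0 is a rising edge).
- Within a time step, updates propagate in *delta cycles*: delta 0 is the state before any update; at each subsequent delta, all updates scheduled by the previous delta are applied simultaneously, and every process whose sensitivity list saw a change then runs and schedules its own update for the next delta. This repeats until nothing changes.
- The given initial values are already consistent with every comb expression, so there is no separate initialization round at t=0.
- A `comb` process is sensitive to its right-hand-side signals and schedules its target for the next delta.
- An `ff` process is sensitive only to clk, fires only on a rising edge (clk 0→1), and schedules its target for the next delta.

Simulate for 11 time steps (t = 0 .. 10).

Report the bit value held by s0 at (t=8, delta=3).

t0.Δ0 s3=0 clk=0 s0=1 s2=1
t0.Δ1 s3=0 clk=1 s0=1 s2=1
t0.Δ2 s3=0 clk=1 s0=1 s2=0
t0.Δ3 s3=0 clk=1 s0=0 s2=0
t1.Δ0 s3=0 clk=1 s0=0 s2=0
t1.Δ1 s3=0 clk=0 s0=0 s2=0
t2.Δ0 s3=0 clk=0 s0=0 s2=0
t2.Δ1 s3=0 clk=1 s0=0 s2=0
t2.Δ2 s3=0 clk=1 s0=0 s2=1
t2.Δ3 s3=0 clk=1 s0=1 s2=1
t3.Δ0 s3=0 clk=1 s0=1 s2=1
t3.Δ1 s3=0 clk=0 s0=1 s2=1
t4.Δ0 s3=0 clk=0 s0=1 s2=1
t4.Δ1 s3=0 clk=1 s0=1 s2=1
t4.Δ2 s3=0 clk=1 s0=1 s2=0
t4.Δ3 s3=0 clk=1 s0=0 s2=0
t5.Δ0 s3=0 clk=1 s0=0 s2=0
t5.Δ1 s3=0 clk=0 s0=0 s2=0
t6.Δ0 s3=0 clk=0 s0=0 s2=0
t6.Δ1 s3=0 clk=1 s0=0 s2=0
t6.Δ2 s3=0 clk=1 s0=0 s2=1
t6.Δ3 s3=0 clk=1 s0=1 s2=1
t7.Δ0 s3=0 clk=1 s0=1 s2=1
t7.Δ1 s3=0 clk=0 s0=1 s2=1
t8.Δ0 s3=0 clk=0 s0=1 s2=1
t8.Δ1 s3=0 clk=1 s0=1 s2=1
t8.Δ2 s3=0 clk=1 s0=1 s2=0
t8.Δ3 s3=0 clk=1 s0=0 s2=0
t9.Δ0 s3=0 clk=1 s0=0 s2=0
t9.Δ1 s3=0 clk=0 s0=0 s2=0
t10.Δ0 s3=0 clk=0 s0=0 s2=0
t10.Δ1 s3=0 clk=1 s0=0 s2=0
t10.Δ2 s3=0 clk=1 s0=0 s2=1
t10.Δ3 s3=0 clk=1 s0=1 s2=1

0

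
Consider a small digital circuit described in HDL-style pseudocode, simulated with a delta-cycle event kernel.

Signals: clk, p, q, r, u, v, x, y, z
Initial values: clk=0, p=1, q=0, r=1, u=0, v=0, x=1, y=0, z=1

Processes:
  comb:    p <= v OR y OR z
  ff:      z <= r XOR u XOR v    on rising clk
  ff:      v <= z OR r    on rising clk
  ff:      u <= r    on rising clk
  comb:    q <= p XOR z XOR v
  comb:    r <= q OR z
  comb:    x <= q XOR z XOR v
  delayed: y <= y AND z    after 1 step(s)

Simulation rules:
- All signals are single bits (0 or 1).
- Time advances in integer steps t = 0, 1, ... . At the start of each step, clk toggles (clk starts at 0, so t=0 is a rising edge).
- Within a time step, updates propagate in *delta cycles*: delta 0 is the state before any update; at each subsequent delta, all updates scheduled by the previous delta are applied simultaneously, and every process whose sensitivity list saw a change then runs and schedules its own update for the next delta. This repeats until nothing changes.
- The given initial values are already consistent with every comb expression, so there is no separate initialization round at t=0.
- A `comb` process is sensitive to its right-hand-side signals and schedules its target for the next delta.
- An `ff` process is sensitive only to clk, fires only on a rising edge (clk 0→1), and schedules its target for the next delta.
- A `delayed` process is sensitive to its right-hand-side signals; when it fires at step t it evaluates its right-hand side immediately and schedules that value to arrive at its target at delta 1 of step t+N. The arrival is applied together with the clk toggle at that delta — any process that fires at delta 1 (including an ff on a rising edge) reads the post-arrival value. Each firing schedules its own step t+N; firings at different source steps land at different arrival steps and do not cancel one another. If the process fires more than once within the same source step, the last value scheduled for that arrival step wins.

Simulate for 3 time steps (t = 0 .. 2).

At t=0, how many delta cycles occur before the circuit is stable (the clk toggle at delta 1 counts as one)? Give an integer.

4

t=0 Δ0: z=1 q=0 v=0 u=0 y=0 p=1 clk=0 r=1 x=1
  Δ1: clk:0→1
  Δ2: v:0→1, u:0→1
  Δ3: q:0→1, x:1→0
  Δ4: x:0→1
  (4Δ to stable)
t=1 Δ0: z=1 q=1 v=1 u=1 y=0 p=1 clk=1 r=1 x=1
  Δ1: clk:1→0
  (1Δ to stable)
t=2 Δ0: z=1 q=1 v=1 u=1 y=0 p=1 clk=0 r=1 x=1
  Δ1: clk:0→1
  (1Δ to stable)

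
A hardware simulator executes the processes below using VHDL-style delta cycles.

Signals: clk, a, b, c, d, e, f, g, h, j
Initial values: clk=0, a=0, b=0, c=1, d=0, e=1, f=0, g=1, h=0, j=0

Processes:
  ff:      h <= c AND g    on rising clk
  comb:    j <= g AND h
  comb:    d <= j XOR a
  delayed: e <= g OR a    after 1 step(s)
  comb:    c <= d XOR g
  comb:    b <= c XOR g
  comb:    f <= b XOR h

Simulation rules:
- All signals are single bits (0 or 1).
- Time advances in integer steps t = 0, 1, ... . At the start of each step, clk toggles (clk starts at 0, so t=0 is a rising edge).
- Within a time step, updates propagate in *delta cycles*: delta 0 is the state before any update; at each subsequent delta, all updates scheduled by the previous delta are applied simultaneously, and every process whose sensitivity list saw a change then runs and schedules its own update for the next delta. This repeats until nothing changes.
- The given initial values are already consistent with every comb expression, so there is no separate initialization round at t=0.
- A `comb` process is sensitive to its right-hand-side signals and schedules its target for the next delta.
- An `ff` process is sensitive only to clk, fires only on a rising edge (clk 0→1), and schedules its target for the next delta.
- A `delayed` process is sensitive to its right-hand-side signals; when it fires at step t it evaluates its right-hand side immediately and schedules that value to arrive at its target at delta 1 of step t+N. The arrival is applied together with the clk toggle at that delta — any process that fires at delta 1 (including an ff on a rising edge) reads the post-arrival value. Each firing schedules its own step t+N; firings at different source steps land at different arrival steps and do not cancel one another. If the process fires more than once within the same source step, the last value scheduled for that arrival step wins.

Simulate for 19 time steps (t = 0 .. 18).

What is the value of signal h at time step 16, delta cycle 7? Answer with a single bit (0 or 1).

1

t=0 Δ0: g=1 e=1 d=0 f=0 j=0 c=1 clk=0 a=0 h=0 b=0
  Δ1: clk:0→1
  Δ2: h:0→1
  Δ3: f:0→1, j:0→1
  Δ4: d:0→1
  Δ5: c:1→0
  Δ6: b:0→1
  Δ7: f:1→0
  (7Δ to stable)
t=1 Δ0: g=1 e=1 d=1 f=0 j=1 c=0 clk=1 a=0 h=1 b=1
  Δ1: clk:1→0
  (1Δ to stable)
t=2 Δ0: g=1 e=1 d=1 f=0 j=1 c=0 clk=0 a=0 h=1 b=1
  Δ1: clk:0→1
  Δ2: h:1→0
  Δ3: f:0→1, j:1→0
  Δ4: d:1→0
  Δ5: c:0→1
  Δ6: b:1→0
  Δ7: f:1→0
  (7Δ to stable)
t=3 Δ0: g=1 e=1 d=0 f=0 j=0 c=1 clk=1 a=0 h=0 b=0
  Δ1: clk:1→0
  (1Δ to stable)
t=4 Δ0: g=1 e=1 d=0 f=0 j=0 c=1 clk=0 a=0 h=0 b=0
  Δ1: clk:0→1
  Δ2: h:0→1
  Δ3: f:0→1, j:0→1
  Δ4: d:0→1
  Δ5: c:1→0
  Δ6: b:0→1
  Δ7: f:1→0
  (7Δ to stable)
t=5 Δ0: g=1 e=1 d=1 f=0 j=1 c=0 clk=1 a=0 h=1 b=1
  Δ1: clk:1→0
  (1Δ to stable)
t=6 Δ0: g=1 e=1 d=1 f=0 j=1 c=0 clk=0 a=0 h=1 b=1
  Δ1: clk:0→1
  Δ2: h:1→0
  Δ3: f:0→1, j:1→0
  Δ4: d:1→0
  Δ5: c:0→1
  Δ6: b:1→0
  Δ7: f:1→0
  (7Δ to stable)
t=7 Δ0: g=1 e=1 d=0 f=0 j=0 c=1 clk=1 a=0 h=0 b=0
  Δ1: clk:1→0
  (1Δ to stable)
t=8 Δ0: g=1 e=1 d=0 f=0 j=0 c=1 clk=0 a=0 h=0 b=0
  Δ1: clk:0→1
  Δ2: h:0→1
  Δ3: f:0→1, j:0→1
  Δ4: d:0→1
  Δ5: c:1→0
  Δ6: b:0→1
  Δ7: f:1→0
  (7Δ to stable)
t=9 Δ0: g=1 e=1 d=1 f=0 j=1 c=0 clk=1 a=0 h=1 b=1
  Δ1: clk:1→0
  (1Δ to stable)
t=10 Δ0: g=1 e=1 d=1 f=0 j=1 c=0 clk=0 a=0 h=1 b=1
  Δ1: clk:0→1
  Δ2: h:1→0
  Δ3: f:0→1, j:1→0
  Δ4: d:1→0
  Δ5: c:0→1
  Δ6: b:1→0
  Δ7: f:1→0
  (7Δ to stable)
t=11 Δ0: g=1 e=1 d=0 f=0 j=0 c=1 clk=1 a=0 h=0 b=0
  Δ1: clk:1→0
  (1Δ to stable)
t=12 Δ0: g=1 e=1 d=0 f=0 j=0 c=1 clk=0 a=0 h=0 b=0
  Δ1: clk:0→1
  Δ2: h:0→1
  Δ3: f:0→1, j:0→1
  Δ4: d:0→1
  Δ5: c:1→0
  Δ6: b:0→1
  Δ7: f:1→0
  (7Δ to stable)
t=13 Δ0: g=1 e=1 d=1 f=0 j=1 c=0 clk=1 a=0 h=1 b=1
  Δ1: clk:1→0
  (1Δ to stable)
t=14 Δ0: g=1 e=1 d=1 f=0 j=1 c=0 clk=0 a=0 h=1 b=1
  Δ1: clk:0→1
  Δ2: h:1→0
  Δ3: f:0→1, j:1→0
  Δ4: d:1→0
  Δ5: c:0→1
  Δ6: b:1→0
  Δ7: f:1→0
  (7Δ to stable)
t=15 Δ0: g=1 e=1 d=0 f=0 j=0 c=1 clk=1 a=0 h=0 b=0
  Δ1: clk:1→0
  (1Δ to stable)
t=16 Δ0: g=1 e=1 d=0 f=0 j=0 c=1 clk=0 a=0 h=0 b=0
  Δ1: clk:0→1
  Δ2: h:0→1
  Δ3: f:0→1, j:0→1
  Δ4: d:0→1
  Δ5: c:1→0
  Δ6: b:0→1
  Δ7: f:1→0
  (7Δ to stable)
t=17 Δ0: g=1 e=1 d=1 f=0 j=1 c=0 clk=1 a=0 h=1 b=1
  Δ1: clk:1→0
  (1Δ to stable)
t=18 Δ0: g=1 e=1 d=1 f=0 j=1 c=0 clk=0 a=0 h=1 b=1
  Δ1: clk:0→1
  Δ2: h:1→0
  Δ3: f:0→1, j:1→0
  Δ4: d:1→0
  Δ5: c:0→1
  Δ6: b:1→0
  Δ7: f:1→0
  (7Δ to stable)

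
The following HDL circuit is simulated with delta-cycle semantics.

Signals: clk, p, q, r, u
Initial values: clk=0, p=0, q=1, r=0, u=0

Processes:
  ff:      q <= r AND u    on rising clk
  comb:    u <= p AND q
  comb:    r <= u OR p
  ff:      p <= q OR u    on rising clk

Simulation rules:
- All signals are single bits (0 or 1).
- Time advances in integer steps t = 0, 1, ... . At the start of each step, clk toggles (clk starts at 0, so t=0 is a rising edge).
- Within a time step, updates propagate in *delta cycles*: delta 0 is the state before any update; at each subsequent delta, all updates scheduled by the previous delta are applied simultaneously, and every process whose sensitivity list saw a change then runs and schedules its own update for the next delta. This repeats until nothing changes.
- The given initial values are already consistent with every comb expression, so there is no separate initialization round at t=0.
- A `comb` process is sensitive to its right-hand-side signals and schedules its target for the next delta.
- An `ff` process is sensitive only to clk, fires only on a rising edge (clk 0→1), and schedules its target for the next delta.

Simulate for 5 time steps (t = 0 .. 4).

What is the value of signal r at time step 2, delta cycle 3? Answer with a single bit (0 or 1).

[bits: p,q,u,clk,r]
t=0: Δ0=01000 Δ1=01010 Δ2=10010 Δ3=10011 | 3Δ
t=1: Δ0=10011 Δ1=10001 | 1Δ
t=2: Δ0=10001 Δ1=10011 Δ2=00011 Δ3=00010 | 3Δ
t=3: Δ0=00010 Δ1=00000 | 1Δ
t=4: Δ0=00000 Δ1=00010 | 1Δ

0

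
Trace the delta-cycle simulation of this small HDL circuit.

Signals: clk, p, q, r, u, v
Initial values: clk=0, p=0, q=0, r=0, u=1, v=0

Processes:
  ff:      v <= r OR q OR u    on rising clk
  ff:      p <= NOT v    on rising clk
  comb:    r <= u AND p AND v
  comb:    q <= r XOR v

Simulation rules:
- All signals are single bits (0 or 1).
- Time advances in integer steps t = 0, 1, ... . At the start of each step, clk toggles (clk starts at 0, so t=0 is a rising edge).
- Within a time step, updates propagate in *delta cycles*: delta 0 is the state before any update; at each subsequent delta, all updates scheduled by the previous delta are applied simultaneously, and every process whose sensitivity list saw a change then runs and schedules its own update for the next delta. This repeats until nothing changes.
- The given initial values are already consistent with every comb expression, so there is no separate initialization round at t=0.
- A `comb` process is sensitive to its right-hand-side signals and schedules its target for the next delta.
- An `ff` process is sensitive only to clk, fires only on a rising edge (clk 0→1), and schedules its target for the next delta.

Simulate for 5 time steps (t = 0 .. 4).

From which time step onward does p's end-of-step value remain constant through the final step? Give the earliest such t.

2

t=0 Δ0: v=0 u=1 q=0 clk=0 p=0 r=0
  Δ1: clk:0→1
  Δ2: v:0→1, p:0→1
  Δ3: q:0→1, r:0→1
  Δ4: q:1→0
  (4Δ to stable)
t=1 Δ0: v=1 u=1 q=0 clk=1 p=1 r=1
  Δ1: clk:1→0
  (1Δ to stable)
t=2 Δ0: v=1 u=1 q=0 clk=0 p=1 r=1
  Δ1: clk:0→1
  Δ2: p:1→0
  Δ3: r:1→0
  Δ4: q:0→1
  (4Δ to stable)
t=3 Δ0: v=1 u=1 q=1 clk=1 p=0 r=0
  Δ1: clk:1→0
  (1Δ to stable)
t=4 Δ0: v=1 u=1 q=1 clk=0 p=0 r=0
  Δ1: clk:0→1
  (1Δ to stable)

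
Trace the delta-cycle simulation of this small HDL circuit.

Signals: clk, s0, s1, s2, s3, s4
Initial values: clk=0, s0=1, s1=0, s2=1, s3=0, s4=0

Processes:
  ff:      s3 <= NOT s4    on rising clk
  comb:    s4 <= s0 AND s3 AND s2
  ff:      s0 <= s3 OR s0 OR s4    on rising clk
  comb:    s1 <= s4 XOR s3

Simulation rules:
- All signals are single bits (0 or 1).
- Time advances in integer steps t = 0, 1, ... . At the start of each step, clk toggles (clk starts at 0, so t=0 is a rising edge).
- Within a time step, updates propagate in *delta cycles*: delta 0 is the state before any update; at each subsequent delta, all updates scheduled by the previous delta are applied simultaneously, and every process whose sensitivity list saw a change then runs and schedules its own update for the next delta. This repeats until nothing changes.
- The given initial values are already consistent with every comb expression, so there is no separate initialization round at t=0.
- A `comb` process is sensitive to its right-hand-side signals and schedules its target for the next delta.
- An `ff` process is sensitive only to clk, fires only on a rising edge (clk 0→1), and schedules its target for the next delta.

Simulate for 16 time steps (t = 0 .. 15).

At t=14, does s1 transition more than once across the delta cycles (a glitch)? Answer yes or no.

t0.Δ0 s4=0 s1=0 clk=0 s2=1 s3=0 s0=1
t0.Δ1 s4=0 s1=0 clk=1 s2=1 s3=0 s0=1
t0.Δ2 s4=0 s1=0 clk=1 s2=1 s3=1 s0=1
t0.Δ3 s4=1 s1=1 clk=1 s2=1 s3=1 s0=1
t0.Δ4 s4=1 s1=0 clk=1 s2=1 s3=1 s0=1
t1.Δ0 s4=1 s1=0 clk=1 s2=1 s3=1 s0=1
t1.Δ1 s4=1 s1=0 clk=0 s2=1 s3=1 s0=1
t2.Δ0 s4=1 s1=0 clk=0 s2=1 s3=1 s0=1
t2.Δ1 s4=1 s1=0 clk=1 s2=1 s3=1 s0=1
t2.Δ2 s4=1 s1=0 clk=1 s2=1 s3=0 s0=1
t2.Δ3 s4=0 s1=1 clk=1 s2=1 s3=0 s0=1
t2.Δ4 s4=0 s1=0 clk=1 s2=1 s3=0 s0=1
t3.Δ0 s4=0 s1=0 clk=1 s2=1 s3=0 s0=1
t3.Δ1 s4=0 s1=0 clk=0 s2=1 s3=0 s0=1
t4.Δ0 s4=0 s1=0 clk=0 s2=1 s3=0 s0=1
t4.Δ1 s4=0 s1=0 clk=1 s2=1 s3=0 s0=1
t4.Δ2 s4=0 s1=0 clk=1 s2=1 s3=1 s0=1
t4.Δ3 s4=1 s1=1 clk=1 s2=1 s3=1 s0=1
t4.Δ4 s4=1 s1=0 clk=1 s2=1 s3=1 s0=1
t5.Δ0 s4=1 s1=0 clk=1 s2=1 s3=1 s0=1
t5.Δ1 s4=1 s1=0 clk=0 s2=1 s3=1 s0=1
t6.Δ0 s4=1 s1=0 clk=0 s2=1 s3=1 s0=1
t6.Δ1 s4=1 s1=0 clk=1 s2=1 s3=1 s0=1
t6.Δ2 s4=1 s1=0 clk=1 s2=1 s3=0 s0=1
t6.Δ3 s4=0 s1=1 clk=1 s2=1 s3=0 s0=1
t6.Δ4 s4=0 s1=0 clk=1 s2=1 s3=0 s0=1
t7.Δ0 s4=0 s1=0 clk=1 s2=1 s3=0 s0=1
t7.Δ1 s4=0 s1=0 clk=0 s2=1 s3=0 s0=1
t8.Δ0 s4=0 s1=0 clk=0 s2=1 s3=0 s0=1
t8.Δ1 s4=0 s1=0 clk=1 s2=1 s3=0 s0=1
t8.Δ2 s4=0 s1=0 clk=1 s2=1 s3=1 s0=1
t8.Δ3 s4=1 s1=1 clk=1 s2=1 s3=1 s0=1
t8.Δ4 s4=1 s1=0 clk=1 s2=1 s3=1 s0=1
t9.Δ0 s4=1 s1=0 clk=1 s2=1 s3=1 s0=1
t9.Δ1 s4=1 s1=0 clk=0 s2=1 s3=1 s0=1
t10.Δ0 s4=1 s1=0 clk=0 s2=1 s3=1 s0=1
t10.Δ1 s4=1 s1=0 clk=1 s2=1 s3=1 s0=1
t10.Δ2 s4=1 s1=0 clk=1 s2=1 s3=0 s0=1
t10.Δ3 s4=0 s1=1 clk=1 s2=1 s3=0 s0=1
t10.Δ4 s4=0 s1=0 clk=1 s2=1 s3=0 s0=1
t11.Δ0 s4=0 s1=0 clk=1 s2=1 s3=0 s0=1
t11.Δ1 s4=0 s1=0 clk=0 s2=1 s3=0 s0=1
t12.Δ0 s4=0 s1=0 clk=0 s2=1 s3=0 s0=1
t12.Δ1 s4=0 s1=0 clk=1 s2=1 s3=0 s0=1
t12.Δ2 s4=0 s1=0 clk=1 s2=1 s3=1 s0=1
t12.Δ3 s4=1 s1=1 clk=1 s2=1 s3=1 s0=1
t12.Δ4 s4=1 s1=0 clk=1 s2=1 s3=1 s0=1
t13.Δ0 s4=1 s1=0 clk=1 s2=1 s3=1 s0=1
t13.Δ1 s4=1 s1=0 clk=0 s2=1 s3=1 s0=1
t14.Δ0 s4=1 s1=0 clk=0 s2=1 s3=1 s0=1
t14.Δ1 s4=1 s1=0 clk=1 s2=1 s3=1 s0=1
t14.Δ2 s4=1 s1=0 clk=1 s2=1 s3=0 s0=1
t14.Δ3 s4=0 s1=1 clk=1 s2=1 s3=0 s0=1
t14.Δ4 s4=0 s1=0 clk=1 s2=1 s3=0 s0=1
t15.Δ0 s4=0 s1=0 clk=1 s2=1 s3=0 s0=1
t15.Δ1 s4=0 s1=0 clk=0 s2=1 s3=0 s0=1

yes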